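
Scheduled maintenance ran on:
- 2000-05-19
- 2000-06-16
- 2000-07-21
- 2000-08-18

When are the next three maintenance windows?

2000-09-15, 2000-10-20, 2000-11-17

All dates are Fridays, 28, 35, 28 days apart.
Specifically, the 3rd Friday of each month.
3rd Friday of September 2000: 2000-09-15.
October 2000 — 3rd Friday is 2000-10-20.
November 2000 — 3rd Friday is 2000-11-17.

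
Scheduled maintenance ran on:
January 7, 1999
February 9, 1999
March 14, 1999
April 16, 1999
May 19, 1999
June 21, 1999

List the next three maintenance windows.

The spacing is 33, 33, 33, 33, 33 days — always 33 days.
June 21, 1999 + 33 days = July 24, 1999.
July 24, 1999 + 33 days = August 26, 1999.
August 26, 1999 + 33 days = September 28, 1999.

July 24, 1999; August 26, 1999; September 28, 1999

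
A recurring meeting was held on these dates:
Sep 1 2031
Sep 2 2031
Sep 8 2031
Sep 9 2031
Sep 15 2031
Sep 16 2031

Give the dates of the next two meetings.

Every event lands on a Monday or Tuesday (gaps cycle 1, 6, 1, 6, 1).
So the schedule is: every Monday and Tuesday.
Next Monday: Sep 22 2031.
Next Tuesday: Sep 23 2031.

Sep 22 2031, Sep 23 2031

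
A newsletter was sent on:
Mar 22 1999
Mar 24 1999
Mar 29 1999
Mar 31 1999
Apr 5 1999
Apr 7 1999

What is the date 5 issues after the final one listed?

Gaps: 2, 5, 2, 5, 2 days — not constant, but cyclic with period 2.
The events fall on every Monday and Wednesday.
Next Monday: Apr 12 1999.
Next Wednesday: Apr 14 1999.
Next Monday: Apr 19 1999.
Next Wednesday: Apr 21 1999.
The following Monday is Apr 26 1999.

Apr 26 1999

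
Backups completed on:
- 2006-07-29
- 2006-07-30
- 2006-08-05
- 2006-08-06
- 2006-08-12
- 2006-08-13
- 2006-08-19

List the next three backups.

The gap pattern 1, 6, 1, 6, 1, 6 repeats every 2 events.
These are the Saturdays and Sundays of each week.
The following Sunday is 2006-08-20.
The following Saturday is 2006-08-26.
Next Sunday: 2006-08-27.

2006-08-20, 2006-08-26, 2006-08-27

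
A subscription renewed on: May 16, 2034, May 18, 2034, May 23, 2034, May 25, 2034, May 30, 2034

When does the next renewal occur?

The gap pattern 2, 5, 2, 5 repeats every 2 events.
These are the Tuesdays and Thursdays of each week.
Next Thursday: June 1, 2034.

June 1, 2034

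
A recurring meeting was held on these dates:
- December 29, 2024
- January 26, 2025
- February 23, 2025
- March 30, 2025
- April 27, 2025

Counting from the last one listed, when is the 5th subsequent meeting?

September 28, 2025

Every date is a Sunday; gaps 28, 28, 35, 28 days.
Each is the last Sunday of its month (at least one falls on the 29th or later, ruling out '4th Sunday').
May 2025 ends with Sunday May 25, 2025.
June 2025 ends with Sunday June 29, 2025.
Last Sunday of July 2025: July 27, 2025.
August 2025 ends with Sunday August 31, 2025.
September 2025 ends with Sunday September 28, 2025.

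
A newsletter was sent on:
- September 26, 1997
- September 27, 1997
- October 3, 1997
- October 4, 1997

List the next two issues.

October 10, 1997; October 11, 1997

Every event lands on a Friday or Saturday (gaps cycle 1, 6, 1).
So the schedule is: every Friday and Saturday.
The following Friday is October 10, 1997.
Next Saturday: October 11, 1997.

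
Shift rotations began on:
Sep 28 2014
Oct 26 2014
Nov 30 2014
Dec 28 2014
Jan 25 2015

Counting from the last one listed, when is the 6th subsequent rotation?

Every date is a Sunday; gaps 28, 35, 28, 28 days.
Each is the last Sunday of its month (at least one falls on the 29th or later, ruling out '4th Sunday').
February 2015 ends with Sunday Feb 22 2015.
March 2015 ends with Sunday Mar 29 2015.
Last Sunday of April 2015: Apr 26 2015.
May 2015 ends with Sunday May 31 2015.
Last Sunday of June 2015: Jun 28 2015.
Last Sunday of July 2015: Jul 26 2015.

Jul 26 2015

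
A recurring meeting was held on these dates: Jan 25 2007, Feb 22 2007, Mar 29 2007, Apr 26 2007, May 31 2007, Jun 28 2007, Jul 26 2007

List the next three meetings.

Every date is a Thursday; gaps 28, 35, 28, 35, 28, 28 days.
Each is the last Thursday of its month (at least one falls on the 29th or later, ruling out '4th Thursday').
Last Thursday of August 2007: Aug 30 2007.
September 2007 ends with Thursday Sep 27 2007.
October 2007 ends with Thursday Oct 25 2007.

Aug 30 2007, Sep 27 2007, Oct 25 2007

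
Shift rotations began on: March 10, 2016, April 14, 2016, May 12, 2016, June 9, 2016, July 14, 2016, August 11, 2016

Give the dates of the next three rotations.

September 8, 2016; October 13, 2016; November 10, 2016

These are Thursdays at 28- or 35-day spacing (35, 28, 28, 35, 28).
The pattern: 2nd Thursday of the month.
September 2016 — 2nd Thursday is September 8, 2016.
October 2016 — 2nd Thursday is October 13, 2016.
2nd Thursday of November 2016: November 10, 2016.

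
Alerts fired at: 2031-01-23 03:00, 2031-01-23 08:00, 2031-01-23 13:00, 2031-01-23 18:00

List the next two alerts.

Gaps: 5, 5, 5 hours — each event is 5 hours after the previous one.
2031-01-23 18:00 + 5 h = 2031-01-23 23:00.
2031-01-23 23:00 + 5 h = 2031-01-24 04:00.

2031-01-23 23:00, 2031-01-24 04:00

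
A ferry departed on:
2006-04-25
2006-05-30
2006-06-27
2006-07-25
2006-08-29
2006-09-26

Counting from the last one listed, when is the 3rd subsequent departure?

All Tuesdays; the gaps (35, 28, 28, 35, 28) vary with month length.
This is the last Tuesday of each month.
Last Tuesday of October 2006: 2006-10-31.
November 2006 ends with Tuesday 2006-11-28.
Last Tuesday of December 2006: 2006-12-26.

2006-12-26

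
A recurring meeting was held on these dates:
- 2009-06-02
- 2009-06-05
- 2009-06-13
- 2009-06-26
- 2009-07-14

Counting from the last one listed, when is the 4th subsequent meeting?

2009-11-13

Intervals are 3, 8, 13, 18 days — an arithmetic progression with common difference 5.
Next gap: 23 days. 2009-07-14 + 23 days = 2009-08-06.
Next gap: 28 days. 2009-08-06 + 28 days = 2009-09-03.
Next gap: 33 days. 2009-09-03 + 33 days = 2009-10-06.
Next gap: 38 days. 2009-10-06 + 38 days = 2009-11-13.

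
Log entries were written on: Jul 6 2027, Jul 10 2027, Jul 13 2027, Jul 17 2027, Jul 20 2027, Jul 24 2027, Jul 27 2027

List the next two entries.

Jul 31 2027, Aug 3 2027

Gaps: 4, 3, 4, 3, 4, 3 days — not constant, but cyclic with period 2.
The events fall on every Tuesday and Saturday.
The following Saturday is Jul 31 2027.
The following Tuesday is Aug 3 2027.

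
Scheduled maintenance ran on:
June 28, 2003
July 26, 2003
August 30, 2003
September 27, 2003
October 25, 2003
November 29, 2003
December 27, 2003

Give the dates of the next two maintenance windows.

January 31, 2004; February 28, 2004

All Saturdays; the gaps (28, 35, 28, 28, 35, 28) vary with month length.
This is the last Saturday of each month.
January 2004 ends with Saturday January 31, 2004.
February 2004 ends with Saturday February 28, 2004.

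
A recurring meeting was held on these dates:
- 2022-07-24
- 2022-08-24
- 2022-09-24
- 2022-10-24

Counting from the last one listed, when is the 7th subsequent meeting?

2023-05-24

Gaps: 31, 31, 30 days — not constant. Every event is on the 24th of the month.
Pattern: the 24th of each month.
November 2022: 2022-11-24.
Next: December 2022 → 2022-12-24.
Next: January 2023 → 2023-01-24.
February 2023: 2023-02-24.
March 2023: 2023-03-24.
Next: April 2023 → 2023-04-24.
May 2023: 2023-05-24.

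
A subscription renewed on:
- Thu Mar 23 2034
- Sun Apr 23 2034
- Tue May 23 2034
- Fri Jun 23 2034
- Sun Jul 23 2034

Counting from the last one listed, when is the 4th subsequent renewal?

Thu Nov 23 2034

Each date is the 23rd; the gaps (31, 30, 31, 30) track the month lengths.
The rule is the 23rd of each month.
Next: August 2034 → Wed Aug 23 2034.
September 2034: Sat Sep 23 2034.
Next: October 2034 → Mon Oct 23 2034.
November 2034: Thu Nov 23 2034.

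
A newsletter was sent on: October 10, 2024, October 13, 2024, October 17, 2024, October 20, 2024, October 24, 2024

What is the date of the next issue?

Every event lands on a Thursday or Sunday (gaps cycle 3, 4, 3, 4).
So the schedule is: every Thursday and Sunday.
Next Sunday: October 27, 2024.

October 27, 2024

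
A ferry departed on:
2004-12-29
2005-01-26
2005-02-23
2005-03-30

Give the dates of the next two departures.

2005-04-27, 2005-05-25

Every date is a Wednesday; gaps 28, 28, 35 days.
Each is the last Wednesday of its month (at least one falls on the 29th or later, ruling out '4th Wednesday').
April 2005 ends with Wednesday 2005-04-27.
May 2005 ends with Wednesday 2005-05-25.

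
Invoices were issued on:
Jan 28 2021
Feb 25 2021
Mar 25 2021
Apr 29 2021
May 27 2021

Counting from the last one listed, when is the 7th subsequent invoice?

Dec 30 2021

These are Thursdays with 28, 28, 35, 28-day gaps.
Each is the final Thursday of its month — Apr 29 2021 is past the 28th, so '4th Thursday' doesn't fit.
June 2021 ends with Thursday Jun 24 2021.
Last Thursday of July 2021: Jul 29 2021.
August 2021 ends with Thursday Aug 26 2021.
Last Thursday of September 2021: Sep 30 2021.
October 2021 ends with Thursday Oct 28 2021.
Last Thursday of November 2021: Nov 25 2021.
Last Thursday of December 2021: Dec 30 2021.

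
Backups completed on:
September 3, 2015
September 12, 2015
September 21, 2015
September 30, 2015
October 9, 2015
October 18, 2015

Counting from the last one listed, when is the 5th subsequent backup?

December 2, 2015

The spacing is 9, 9, 9, 9, 9 days — always 9 days.
October 18, 2015 + 9 days = October 27, 2015.
October 27, 2015 + 9 days = November 5, 2015.
November 5, 2015 + 9 days = November 14, 2015.
November 14, 2015 + 9 days = November 23, 2015.
November 23, 2015 + 9 days = December 2, 2015.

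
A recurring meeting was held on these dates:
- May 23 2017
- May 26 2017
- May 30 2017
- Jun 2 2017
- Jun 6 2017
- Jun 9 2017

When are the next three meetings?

Jun 13 2017, Jun 16 2017, Jun 20 2017

Every event lands on a Tuesday or Friday (gaps cycle 3, 4, 3, 4, 3).
So the schedule is: every Tuesday and Friday.
Next Tuesday: Jun 13 2017.
Next Friday: Jun 16 2017.
The following Tuesday is Jun 20 2017.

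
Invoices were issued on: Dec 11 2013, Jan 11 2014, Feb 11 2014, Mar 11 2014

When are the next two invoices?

Apr 11 2014, May 11 2014

Gaps: 31, 31, 28 days — not constant. Every event is on the 11th of the month.
Pattern: the 11th of each month.
Next: April 2014 → Apr 11 2014.
Next: May 2014 → May 11 2014.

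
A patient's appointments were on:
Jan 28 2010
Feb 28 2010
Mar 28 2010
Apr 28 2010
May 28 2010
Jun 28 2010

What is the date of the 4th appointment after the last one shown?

Oct 28 2010

The day-of-month is always 28 (31, 28, 31, 30, 31 days between events).
So this recurs on the 28th of each month.
Next: July 2010 → Jul 28 2010.
Next: August 2010 → Aug 28 2010.
Next: September 2010 → Sep 28 2010.
October 2010: Oct 28 2010.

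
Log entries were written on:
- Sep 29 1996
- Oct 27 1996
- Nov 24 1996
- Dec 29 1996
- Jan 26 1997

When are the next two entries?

These are Sundays with 28, 28, 35, 28-day gaps.
Each is the final Sunday of its month — Sep 29 1996 is past the 28th, so '4th Sunday' doesn't fit.
February 1997 ends with Sunday Feb 23 1997.
March 1997 ends with Sunday Mar 30 1997.

Feb 23 1997, Mar 30 1997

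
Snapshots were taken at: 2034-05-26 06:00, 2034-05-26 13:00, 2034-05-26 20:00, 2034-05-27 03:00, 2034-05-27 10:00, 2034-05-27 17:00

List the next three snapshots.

2034-05-28 00:00, 2034-05-28 07:00, 2034-05-28 14:00

The interval is a steady 7 hours (7, 7, 7, 7, 7).
2034-05-27 17:00 + 7 h = 2034-05-28 00:00.
2034-05-28 00:00 + 7 h = 2034-05-28 07:00.
2034-05-28 07:00 + 7 h = 2034-05-28 14:00.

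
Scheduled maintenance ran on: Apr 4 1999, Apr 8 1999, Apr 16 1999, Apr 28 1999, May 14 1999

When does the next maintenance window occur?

The spacing grows by 4 each time: 4, 8, 12, 16 days.
Next gap: 20 days. May 14 1999 + 20 days = Jun 3 1999.

Jun 3 1999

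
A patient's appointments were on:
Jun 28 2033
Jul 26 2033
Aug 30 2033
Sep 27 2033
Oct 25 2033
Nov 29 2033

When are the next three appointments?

Dec 27 2033, Jan 31 2034, Feb 28 2034

Every date is a Tuesday; gaps 28, 35, 28, 28, 35 days.
Each is the last Tuesday of its month (at least one falls on the 29th or later, ruling out '4th Tuesday').
Last Tuesday of December 2033: Dec 27 2033.
Last Tuesday of January 2034: Jan 31 2034.
Last Tuesday of February 2034: Feb 28 2034.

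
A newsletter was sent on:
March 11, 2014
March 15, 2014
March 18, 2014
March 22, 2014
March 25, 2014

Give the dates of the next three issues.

Gaps: 4, 3, 4, 3 days — not constant, but cyclic with period 2.
The events fall on every Tuesday and Saturday.
Next Saturday: March 29, 2014.
The following Tuesday is April 1, 2014.
Next Saturday: April 5, 2014.

March 29, 2014; April 1, 2014; April 5, 2014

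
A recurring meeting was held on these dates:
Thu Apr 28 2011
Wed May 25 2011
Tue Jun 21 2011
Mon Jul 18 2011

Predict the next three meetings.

Every event comes 27 days after the last (27, 27, 27).
Mon Jul 18 2011 + 27 days = Sun Aug 14 2011.
Sun Aug 14 2011 + 27 days = Sat Sep 10 2011.
Sat Sep 10 2011 + 27 days = Fri Oct 7 2011.

Sun Aug 14 2011, Sat Sep 10 2011, Fri Oct 7 2011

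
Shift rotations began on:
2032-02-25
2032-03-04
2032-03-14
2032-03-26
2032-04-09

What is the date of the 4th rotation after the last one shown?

The spacing grows by 2 each time: 8, 10, 12, 14 days.
Next gap: 16 days. 2032-04-09 + 16 days = 2032-04-25.
Next gap: 18 days. 2032-04-25 + 18 days = 2032-05-13.
Next gap: 20 days. 2032-05-13 + 20 days = 2032-06-02.
Next gap: 22 days. 2032-06-02 + 22 days = 2032-06-24.

2032-06-24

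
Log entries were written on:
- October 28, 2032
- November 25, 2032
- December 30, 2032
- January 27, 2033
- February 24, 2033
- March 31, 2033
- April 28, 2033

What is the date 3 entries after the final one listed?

July 28, 2033

These are Thursdays with 28, 35, 28, 28, 35, 28-day gaps.
Each is the final Thursday of its month — December 30, 2032 is past the 28th, so '4th Thursday' doesn't fit.
May 2033 ends with Thursday May 26, 2033.
June 2033 ends with Thursday June 30, 2033.
July 2033 ends with Thursday July 28, 2033.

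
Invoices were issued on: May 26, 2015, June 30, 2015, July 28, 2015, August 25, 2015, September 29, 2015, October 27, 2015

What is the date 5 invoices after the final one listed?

These are Tuesdays with 35, 28, 28, 35, 28-day gaps.
Each is the final Tuesday of its month — June 30, 2015 is past the 28th, so '4th Tuesday' doesn't fit.
November 2015 ends with Tuesday November 24, 2015.
December 2015 ends with Tuesday December 29, 2015.
Last Tuesday of January 2016: January 26, 2016.
February 2016 ends with Tuesday February 23, 2016.
Last Tuesday of March 2016: March 29, 2016.

March 29, 2016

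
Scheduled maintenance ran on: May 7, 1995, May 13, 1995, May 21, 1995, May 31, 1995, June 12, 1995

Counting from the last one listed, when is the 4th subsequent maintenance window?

Gaps: 6, 8, 10, 12 days — each gap is 2 larger than the previous one.
Next gap: 14 days. June 12, 1995 + 14 days = June 26, 1995.
Next gap: 16 days. June 26, 1995 + 16 days = July 12, 1995.
Next gap: 18 days. July 12, 1995 + 18 days = July 30, 1995.
Next gap: 20 days. July 30, 1995 + 20 days = August 19, 1995.

August 19, 1995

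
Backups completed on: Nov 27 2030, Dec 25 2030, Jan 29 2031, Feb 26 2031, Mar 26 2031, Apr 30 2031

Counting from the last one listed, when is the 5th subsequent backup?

Every date is a Wednesday; gaps 28, 35, 28, 28, 35 days.
Each is the last Wednesday of its month (at least one falls on the 29th or later, ruling out '4th Wednesday').
Last Wednesday of May 2031: May 28 2031.
June 2031 ends with Wednesday Jun 25 2031.
Last Wednesday of July 2031: Jul 30 2031.
Last Wednesday of August 2031: Aug 27 2031.
September 2031 ends with Wednesday Sep 24 2031.

Sep 24 2031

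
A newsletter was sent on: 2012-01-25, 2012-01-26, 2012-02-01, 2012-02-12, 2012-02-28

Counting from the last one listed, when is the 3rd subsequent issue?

Gaps: 1, 6, 11, 16 days — each gap is 5 larger than the previous one.
Next gap: 21 days. 2012-02-28 + 21 days = 2012-03-20.
Next gap: 26 days. 2012-03-20 + 26 days = 2012-04-15.
Next gap: 31 days. 2012-04-15 + 31 days = 2012-05-16.

2012-05-16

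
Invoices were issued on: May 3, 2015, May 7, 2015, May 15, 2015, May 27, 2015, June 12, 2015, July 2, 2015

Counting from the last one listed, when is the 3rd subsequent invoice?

Intervals are 4, 8, 12, 16, 20 days — an arithmetic progression with common difference 4.
Next gap: 24 days. July 2, 2015 + 24 days = July 26, 2015.
Next gap: 28 days. July 26, 2015 + 28 days = August 23, 2015.
Next gap: 32 days. August 23, 2015 + 32 days = September 24, 2015.

September 24, 2015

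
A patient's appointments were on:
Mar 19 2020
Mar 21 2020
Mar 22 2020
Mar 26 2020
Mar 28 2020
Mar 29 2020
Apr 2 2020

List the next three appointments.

The gap pattern 2, 1, 4, 2, 1, 4 repeats every 3 events.
These are the Thursdays, Saturdays and Sundays of each week.
The following Saturday is Apr 4 2020.
Next Sunday: Apr 5 2020.
The following Thursday is Apr 9 2020.

Apr 4 2020, Apr 5 2020, Apr 9 2020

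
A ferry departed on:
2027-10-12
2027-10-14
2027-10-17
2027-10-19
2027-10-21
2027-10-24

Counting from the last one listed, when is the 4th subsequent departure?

2027-11-02

Every event lands on a Tuesday or Thursday or Sunday (gaps cycle 2, 3, 2, 2, 3).
So the schedule is: every Tuesday, Thursday and Sunday.
The following Tuesday is 2027-10-26.
Next Thursday: 2027-10-28.
Next Sunday: 2027-10-31.
The following Tuesday is 2027-11-02.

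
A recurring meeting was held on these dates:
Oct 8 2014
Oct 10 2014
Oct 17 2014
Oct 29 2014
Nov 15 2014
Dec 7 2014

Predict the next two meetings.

Intervals are 2, 7, 12, 17, 22 days — an arithmetic progression with common difference 5.
Next gap: 27 days. Dec 7 2014 + 27 days = Jan 3 2015.
Next gap: 32 days. Jan 3 2015 + 32 days = Feb 4 2015.

Jan 3 2015, Feb 4 2015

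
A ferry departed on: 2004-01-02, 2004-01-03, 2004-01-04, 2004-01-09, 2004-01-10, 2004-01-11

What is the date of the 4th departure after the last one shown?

The gap pattern 1, 1, 5, 1, 1 repeats every 3 events.
These are the Fridays, Saturdays and Sundays of each week.
Next Friday: 2004-01-16.
Next Saturday: 2004-01-17.
Next Sunday: 2004-01-18.
Next Friday: 2004-01-23.

2004-01-23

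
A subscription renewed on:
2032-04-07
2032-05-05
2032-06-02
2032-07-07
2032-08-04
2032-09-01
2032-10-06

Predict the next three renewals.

These are Wednesdays at 28- or 35-day spacing (28, 28, 35, 28, 28, 35).
The pattern: 1st Wednesday of the month.
1st Wednesday of November 2032: 2032-11-03.
December 2032 — 1st Wednesday is 2032-12-01.
1st Wednesday of January 2033: 2033-01-05.

2032-11-03, 2032-12-01, 2033-01-05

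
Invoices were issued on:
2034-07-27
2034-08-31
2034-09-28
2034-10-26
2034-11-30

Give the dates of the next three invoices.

These are Thursdays with 35, 28, 28, 35-day gaps.
Each is the final Thursday of its month — 2034-08-31 is past the 28th, so '4th Thursday' doesn't fit.
Last Thursday of December 2034: 2034-12-28.
Last Thursday of January 2035: 2035-01-25.
Last Thursday of February 2035: 2035-02-22.

2034-12-28, 2035-01-25, 2035-02-22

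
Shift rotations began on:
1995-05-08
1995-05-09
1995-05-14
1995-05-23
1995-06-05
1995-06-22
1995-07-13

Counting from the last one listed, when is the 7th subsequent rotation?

Intervals are 1, 5, 9, 13, 17, 21 days — an arithmetic progression with common difference 4.
Next gap: 25 days. 1995-07-13 + 25 days = 1995-08-07.
Next gap: 29 days. 1995-08-07 + 29 days = 1995-09-05.
Next gap: 33 days. 1995-09-05 + 33 days = 1995-10-08.
Next gap: 37 days. 1995-10-08 + 37 days = 1995-11-14.
Next gap: 41 days. 1995-11-14 + 41 days = 1995-12-25.
Next gap: 45 days. 1995-12-25 + 45 days = 1996-02-08.
Next gap: 49 days. 1996-02-08 + 49 days = 1996-03-28.

1996-03-28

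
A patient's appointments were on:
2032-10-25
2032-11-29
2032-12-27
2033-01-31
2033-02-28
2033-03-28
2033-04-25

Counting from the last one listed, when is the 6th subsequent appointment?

Every date is a Monday; gaps 35, 28, 35, 28, 28, 28 days.
Each is the last Monday of its month (at least one falls on the 29th or later, ruling out '4th Monday').
May 2033 ends with Monday 2033-05-30.
Last Monday of June 2033: 2033-06-27.
July 2033 ends with Monday 2033-07-25.
Last Monday of August 2033: 2033-08-29.
September 2033 ends with Monday 2033-09-26.
October 2033 ends with Monday 2033-10-31.

2033-10-31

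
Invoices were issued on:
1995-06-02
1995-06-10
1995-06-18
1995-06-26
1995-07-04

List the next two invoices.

Every event comes 8 days after the last (8, 8, 8, 8).
1995-07-04 + 8 days = 1995-07-12.
1995-07-12 + 8 days = 1995-07-20.

1995-07-12, 1995-07-20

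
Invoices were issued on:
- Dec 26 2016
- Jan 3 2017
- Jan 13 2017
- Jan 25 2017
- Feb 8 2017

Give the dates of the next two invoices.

Intervals are 8, 10, 12, 14 days — an arithmetic progression with common difference 2.
Next gap: 16 days. Feb 8 2017 + 16 days = Feb 24 2017.
Next gap: 18 days. Feb 24 2017 + 18 days = Mar 14 2017.

Feb 24 2017, Mar 14 2017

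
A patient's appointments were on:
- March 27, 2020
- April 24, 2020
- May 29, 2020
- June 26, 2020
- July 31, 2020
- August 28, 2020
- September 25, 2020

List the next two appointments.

These are Fridays with 28, 35, 28, 35, 28, 28-day gaps.
Each is the final Friday of its month — May 29, 2020 is past the 28th, so '4th Friday' doesn't fit.
October 2020 ends with Friday October 30, 2020.
November 2020 ends with Friday November 27, 2020.

October 30, 2020; November 27, 2020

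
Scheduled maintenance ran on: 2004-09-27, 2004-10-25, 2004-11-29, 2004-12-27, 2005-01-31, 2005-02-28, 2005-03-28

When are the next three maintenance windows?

These are Mondays with 28, 35, 28, 35, 28, 28-day gaps.
Each is the final Monday of its month — 2004-11-29 is past the 28th, so '4th Monday' doesn't fit.
Last Monday of April 2005: 2005-04-25.
May 2005 ends with Monday 2005-05-30.
June 2005 ends with Monday 2005-06-27.

2005-04-25, 2005-05-30, 2005-06-27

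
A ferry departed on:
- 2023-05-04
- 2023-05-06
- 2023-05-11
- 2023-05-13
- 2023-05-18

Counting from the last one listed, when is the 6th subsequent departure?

The gap pattern 2, 5, 2, 5 repeats every 2 events.
These are the Thursdays and Saturdays of each week.
Next Saturday: 2023-05-20.
The following Thursday is 2023-05-25.
The following Saturday is 2023-05-27.
Next Thursday: 2023-06-01.
The following Saturday is 2023-06-03.
Next Thursday: 2023-06-08.

2023-06-08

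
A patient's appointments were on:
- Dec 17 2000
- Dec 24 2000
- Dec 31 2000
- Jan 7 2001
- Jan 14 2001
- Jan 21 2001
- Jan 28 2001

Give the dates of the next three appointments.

The spacing is 7, 7, 7, 7, 7, 7 days — always 7 days.
Jan 28 2001 + 7 days = Feb 4 2001.
Feb 4 2001 + 7 days = Feb 11 2001.
Feb 11 2001 + 7 days = Feb 18 2001.

Feb 4 2001, Feb 11 2001, Feb 18 2001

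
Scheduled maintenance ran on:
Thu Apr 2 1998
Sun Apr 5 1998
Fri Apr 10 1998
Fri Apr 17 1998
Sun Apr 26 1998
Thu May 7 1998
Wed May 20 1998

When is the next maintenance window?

Thu Jun 4 1998

The spacing grows by 2 each time: 3, 5, 7, 9, 11, 13 days.
Next gap: 15 days. Wed May 20 1998 + 15 days = Thu Jun 4 1998.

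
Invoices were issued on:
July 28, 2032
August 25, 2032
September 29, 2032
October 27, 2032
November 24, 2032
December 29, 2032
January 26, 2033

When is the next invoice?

All Wednesdays; the gaps (28, 35, 28, 28, 35, 28) vary with month length.
This is the last Wednesday of each month.
February 2033 ends with Wednesday February 23, 2033.

February 23, 2033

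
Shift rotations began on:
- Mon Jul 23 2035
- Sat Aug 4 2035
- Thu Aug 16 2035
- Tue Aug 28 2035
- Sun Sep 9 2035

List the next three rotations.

The spacing is 12, 12, 12, 12 days — always 12 days.
Sun Sep 9 2035 + 12 days = Fri Sep 21 2035.
Fri Sep 21 2035 + 12 days = Wed Oct 3 2035.
Wed Oct 3 2035 + 12 days = Mon Oct 15 2035.

Fri Sep 21 2035, Wed Oct 3 2035, Mon Oct 15 2035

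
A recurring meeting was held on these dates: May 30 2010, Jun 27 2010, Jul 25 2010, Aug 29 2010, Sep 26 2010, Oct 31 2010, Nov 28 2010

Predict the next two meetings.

Dec 26 2010, Jan 30 2011

These are Sundays with 28, 28, 35, 28, 35, 28-day gaps.
Each is the final Sunday of its month — May 30 2010 is past the 28th, so '4th Sunday' doesn't fit.
December 2010 ends with Sunday Dec 26 2010.
Last Sunday of January 2011: Jan 30 2011.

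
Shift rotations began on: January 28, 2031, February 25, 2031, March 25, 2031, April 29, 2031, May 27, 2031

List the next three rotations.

June 24, 2031; July 29, 2031; August 26, 2031

Every date is a Tuesday; gaps 28, 28, 35, 28 days.
Each is the last Tuesday of its month (at least one falls on the 29th or later, ruling out '4th Tuesday').
Last Tuesday of June 2031: June 24, 2031.
Last Tuesday of July 2031: July 29, 2031.
August 2031 ends with Tuesday August 26, 2031.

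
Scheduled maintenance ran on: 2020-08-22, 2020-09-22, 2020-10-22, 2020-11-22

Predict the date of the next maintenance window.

The day-of-month is always 22 (31, 30, 31 days between events).
So this recurs on the 22nd of each month.
December 2020: 2020-12-22.

2020-12-22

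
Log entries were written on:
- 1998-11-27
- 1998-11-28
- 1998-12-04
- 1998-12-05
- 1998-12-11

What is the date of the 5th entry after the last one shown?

Gaps: 1, 6, 1, 6 days — not constant, but cyclic with period 2.
The events fall on every Friday and Saturday.
The following Saturday is 1998-12-12.
The following Friday is 1998-12-18.
The following Saturday is 1998-12-19.
Next Friday: 1998-12-25.
The following Saturday is 1998-12-26.

1998-12-26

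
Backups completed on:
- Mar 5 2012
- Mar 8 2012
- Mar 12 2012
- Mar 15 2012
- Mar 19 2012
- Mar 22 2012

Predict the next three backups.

Every event lands on a Monday or Thursday (gaps cycle 3, 4, 3, 4, 3).
So the schedule is: every Monday and Thursday.
Next Monday: Mar 26 2012.
The following Thursday is Mar 29 2012.
Next Monday: Apr 2 2012.

Mar 26 2012, Mar 29 2012, Apr 2 2012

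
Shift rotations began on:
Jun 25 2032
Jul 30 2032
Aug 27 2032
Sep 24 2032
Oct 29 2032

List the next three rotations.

Every date is a Friday; gaps 35, 28, 28, 35 days.
Each is the last Friday of its month (at least one falls on the 29th or later, ruling out '4th Friday').
November 2032 ends with Friday Nov 26 2032.
December 2032 ends with Friday Dec 31 2032.
Last Friday of January 2033: Jan 28 2033.

Nov 26 2032, Dec 31 2032, Jan 28 2033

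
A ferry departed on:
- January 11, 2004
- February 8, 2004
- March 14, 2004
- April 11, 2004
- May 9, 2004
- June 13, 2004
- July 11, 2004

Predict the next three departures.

Gaps: 28, 35, 28, 28, 35, 28 days — a mix of 28 and 35. Every date is a Sunday.
Each is the 2nd Sunday of its month.
August 2004 — 2nd Sunday is August 8, 2004.
2nd Sunday of September 2004: September 12, 2004.
2nd Sunday of October 2004: October 10, 2004.

August 8, 2004; September 12, 2004; October 10, 2004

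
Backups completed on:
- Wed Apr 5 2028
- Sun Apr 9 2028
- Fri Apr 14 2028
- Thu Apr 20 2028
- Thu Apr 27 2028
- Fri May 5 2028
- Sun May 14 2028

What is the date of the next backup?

The spacing grows by 1 each time: 4, 5, 6, 7, 8, 9 days.
Next gap: 10 days. Sun May 14 2028 + 10 days = Wed May 24 2028.

Wed May 24 2028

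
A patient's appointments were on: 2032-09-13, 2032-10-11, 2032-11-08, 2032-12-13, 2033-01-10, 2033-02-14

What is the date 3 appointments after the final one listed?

2033-05-09

All dates are Mondays, 28, 28, 35, 28, 35 days apart.
Specifically, the 2nd Monday of each month.
2nd Monday of March 2033: 2033-03-14.
2nd Monday of April 2033: 2033-04-11.
2nd Monday of May 2033: 2033-05-09.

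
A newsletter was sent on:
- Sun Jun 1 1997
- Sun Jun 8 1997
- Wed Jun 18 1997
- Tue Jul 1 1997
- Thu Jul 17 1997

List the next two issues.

Tue Aug 5 1997, Wed Aug 27 1997

Gaps: 7, 10, 13, 16 days — each gap is 3 larger than the previous one.
Next gap: 19 days. Thu Jul 17 1997 + 19 days = Tue Aug 5 1997.
Next gap: 22 days. Tue Aug 5 1997 + 22 days = Wed Aug 27 1997.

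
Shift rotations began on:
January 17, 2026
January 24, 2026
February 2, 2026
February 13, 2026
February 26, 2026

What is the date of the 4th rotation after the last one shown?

May 9, 2026

Intervals are 7, 9, 11, 13 days — an arithmetic progression with common difference 2.
Next gap: 15 days. February 26, 2026 + 15 days = March 13, 2026.
Next gap: 17 days. March 13, 2026 + 17 days = March 30, 2026.
Next gap: 19 days. March 30, 2026 + 19 days = April 18, 2026.
Next gap: 21 days. April 18, 2026 + 21 days = May 9, 2026.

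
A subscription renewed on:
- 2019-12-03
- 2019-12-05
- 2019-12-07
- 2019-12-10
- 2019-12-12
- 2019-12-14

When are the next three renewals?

2019-12-17, 2019-12-19, 2019-12-21

The gap pattern 2, 2, 3, 2, 2 repeats every 3 events.
These are the Tuesdays, Thursdays and Saturdays of each week.
Next Tuesday: 2019-12-17.
Next Thursday: 2019-12-19.
The following Saturday is 2019-12-21.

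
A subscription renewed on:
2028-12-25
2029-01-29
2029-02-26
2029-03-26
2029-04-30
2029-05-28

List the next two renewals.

2029-06-25, 2029-07-30

These are Mondays with 35, 28, 28, 35, 28-day gaps.
Each is the final Monday of its month — 2029-01-29 is past the 28th, so '4th Monday' doesn't fit.
Last Monday of June 2029: 2029-06-25.
Last Monday of July 2029: 2029-07-30.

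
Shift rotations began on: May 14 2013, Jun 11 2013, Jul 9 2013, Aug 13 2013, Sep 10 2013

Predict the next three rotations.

Oct 8 2013, Nov 12 2013, Dec 10 2013

All dates are Tuesdays, 28, 28, 35, 28 days apart.
Specifically, the 2nd Tuesday of each month.
October 2013 — 2nd Tuesday is Oct 8 2013.
November 2013 — 2nd Tuesday is Nov 12 2013.
December 2013 — 2nd Tuesday is Dec 10 2013.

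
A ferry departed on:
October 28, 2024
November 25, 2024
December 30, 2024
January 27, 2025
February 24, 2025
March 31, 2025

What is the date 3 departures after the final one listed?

June 30, 2025

These are Mondays with 28, 35, 28, 28, 35-day gaps.
Each is the final Monday of its month — December 30, 2024 is past the 28th, so '4th Monday' doesn't fit.
Last Monday of April 2025: April 28, 2025.
Last Monday of May 2025: May 26, 2025.
June 2025 ends with Monday June 30, 2025.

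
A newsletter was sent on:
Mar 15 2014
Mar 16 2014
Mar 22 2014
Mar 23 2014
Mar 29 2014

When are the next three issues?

The gap pattern 1, 6, 1, 6 repeats every 2 events.
These are the Saturdays and Sundays of each week.
The following Sunday is Mar 30 2014.
The following Saturday is Apr 5 2014.
Next Sunday: Apr 6 2014.

Mar 30 2014, Apr 5 2014, Apr 6 2014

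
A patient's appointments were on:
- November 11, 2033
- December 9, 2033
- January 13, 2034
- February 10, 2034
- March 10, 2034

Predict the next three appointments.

April 14, 2034; May 12, 2034; June 9, 2034

These are Fridays at 28- or 35-day spacing (28, 35, 28, 28).
The pattern: 2nd Friday of the month.
April 2034 — 2nd Friday is April 14, 2034.
2nd Friday of May 2034: May 12, 2034.
2nd Friday of June 2034: June 9, 2034.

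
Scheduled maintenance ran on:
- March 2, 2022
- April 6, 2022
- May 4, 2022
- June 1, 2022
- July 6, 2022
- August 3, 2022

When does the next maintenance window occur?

All dates are Wednesdays, 35, 28, 28, 35, 28 days apart.
Specifically, the 1st Wednesday of each month.
September 2022 — 1st Wednesday is September 7, 2022.

September 7, 2022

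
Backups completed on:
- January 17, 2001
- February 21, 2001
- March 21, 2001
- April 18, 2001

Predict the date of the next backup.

May 16, 2001

All dates are Wednesdays, 35, 28, 28 days apart.
Specifically, the 3rd Wednesday of each month.
May 2001 — 3rd Wednesday is May 16, 2001.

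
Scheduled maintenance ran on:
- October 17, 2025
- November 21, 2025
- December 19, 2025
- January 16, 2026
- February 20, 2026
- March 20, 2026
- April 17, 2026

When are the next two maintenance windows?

These are Fridays at 28- or 35-day spacing (35, 28, 28, 35, 28, 28).
The pattern: 3rd Friday of the month.
May 2026 — 3rd Friday is May 15, 2026.
3rd Friday of June 2026: June 19, 2026.

May 15, 2026; June 19, 2026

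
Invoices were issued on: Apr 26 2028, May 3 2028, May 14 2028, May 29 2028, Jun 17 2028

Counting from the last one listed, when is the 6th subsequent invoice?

Gaps: 7, 11, 15, 19 days — each gap is 4 larger than the previous one.
Next gap: 23 days. Jun 17 2028 + 23 days = Jul 10 2028.
Next gap: 27 days. Jul 10 2028 + 27 days = Aug 6 2028.
Next gap: 31 days. Aug 6 2028 + 31 days = Sep 6 2028.
Next gap: 35 days. Sep 6 2028 + 35 days = Oct 11 2028.
Next gap: 39 days. Oct 11 2028 + 39 days = Nov 19 2028.
Next gap: 43 days. Nov 19 2028 + 43 days = Jan 1 2029.

Jan 1 2029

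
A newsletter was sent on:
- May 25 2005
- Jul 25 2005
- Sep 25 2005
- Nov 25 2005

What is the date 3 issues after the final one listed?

May 25 2006

Each date is the 25th; the gaps (61, 62, 61) track the month lengths.
The rule is the 25th of every 2 months.
January 2006: Jan 25 2006.
Next: March 2006 → Mar 25 2006.
Next: May 2006 → May 25 2006.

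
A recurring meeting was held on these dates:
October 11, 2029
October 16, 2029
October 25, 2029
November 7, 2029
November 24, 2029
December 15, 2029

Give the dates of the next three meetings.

The spacing grows by 4 each time: 5, 9, 13, 17, 21 days.
Next gap: 25 days. December 15, 2029 + 25 days = January 9, 2030.
Next gap: 29 days. January 9, 2030 + 29 days = February 7, 2030.
Next gap: 33 days. February 7, 2030 + 33 days = March 12, 2030.

January 9, 2030; February 7, 2030; March 12, 2030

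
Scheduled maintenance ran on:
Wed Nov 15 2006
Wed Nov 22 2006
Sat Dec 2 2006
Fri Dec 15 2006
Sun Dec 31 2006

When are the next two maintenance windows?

Fri Jan 19 2007, Sat Feb 10 2007

Intervals are 7, 10, 13, 16 days — an arithmetic progression with common difference 3.
Next gap: 19 days. Sun Dec 31 2006 + 19 days = Fri Jan 19 2007.
Next gap: 22 days. Fri Jan 19 2007 + 22 days = Sat Feb 10 2007.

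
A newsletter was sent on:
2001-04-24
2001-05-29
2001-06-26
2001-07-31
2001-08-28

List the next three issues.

2001-09-25, 2001-10-30, 2001-11-27

Every date is a Tuesday; gaps 35, 28, 35, 28 days.
Each is the last Tuesday of its month (at least one falls on the 29th or later, ruling out '4th Tuesday').
Last Tuesday of September 2001: 2001-09-25.
October 2001 ends with Tuesday 2001-10-30.
Last Tuesday of November 2001: 2001-11-27.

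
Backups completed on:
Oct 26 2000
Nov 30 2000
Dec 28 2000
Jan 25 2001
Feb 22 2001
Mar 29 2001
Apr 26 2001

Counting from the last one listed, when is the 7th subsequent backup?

These are Thursdays with 35, 28, 28, 28, 35, 28-day gaps.
Each is the final Thursday of its month — Nov 30 2000 is past the 28th, so '4th Thursday' doesn't fit.
May 2001 ends with Thursday May 31 2001.
June 2001 ends with Thursday Jun 28 2001.
Last Thursday of July 2001: Jul 26 2001.
Last Thursday of August 2001: Aug 30 2001.
Last Thursday of September 2001: Sep 27 2001.
Last Thursday of October 2001: Oct 25 2001.
Last Thursday of November 2001: Nov 29 2001.

Nov 29 2001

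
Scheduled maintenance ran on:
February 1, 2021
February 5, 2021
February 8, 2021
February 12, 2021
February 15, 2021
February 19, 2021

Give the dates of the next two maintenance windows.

Gaps: 4, 3, 4, 3, 4 days — not constant, but cyclic with period 2.
The events fall on every Monday and Friday.
The following Monday is February 22, 2021.
Next Friday: February 26, 2021.

February 22, 2021; February 26, 2021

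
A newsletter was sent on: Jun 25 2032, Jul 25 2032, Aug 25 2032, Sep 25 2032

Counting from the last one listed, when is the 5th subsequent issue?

Gaps: 30, 31, 31 days — not constant. Every event is on the 25th of the month.
Pattern: the 25th of each month.
October 2032: Oct 25 2032.
November 2032: Nov 25 2032.
December 2032: Dec 25 2032.
Next: January 2033 → Jan 25 2033.
February 2033: Feb 25 2033.

Feb 25 2033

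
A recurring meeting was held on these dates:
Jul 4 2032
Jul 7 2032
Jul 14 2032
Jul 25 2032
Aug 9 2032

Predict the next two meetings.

Aug 28 2032, Sep 20 2032

Intervals are 3, 7, 11, 15 days — an arithmetic progression with common difference 4.
Next gap: 19 days. Aug 9 2032 + 19 days = Aug 28 2032.
Next gap: 23 days. Aug 28 2032 + 23 days = Sep 20 2032.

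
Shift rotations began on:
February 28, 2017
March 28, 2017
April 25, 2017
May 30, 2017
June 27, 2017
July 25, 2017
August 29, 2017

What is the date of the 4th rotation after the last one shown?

Every date is a Tuesday; gaps 28, 28, 35, 28, 28, 35 days.
Each is the last Tuesday of its month (at least one falls on the 29th or later, ruling out '4th Tuesday').
September 2017 ends with Tuesday September 26, 2017.
Last Tuesday of October 2017: October 31, 2017.
Last Tuesday of November 2017: November 28, 2017.
Last Tuesday of December 2017: December 26, 2017.

December 26, 2017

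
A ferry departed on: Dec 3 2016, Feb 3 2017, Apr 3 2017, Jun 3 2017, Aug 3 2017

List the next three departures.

The day-of-month is always 3 (62, 59, 61, 61 days between events).
So this recurs on the 3rd of every 2 months.
Next: October 2017 → Oct 3 2017.
December 2017: Dec 3 2017.
February 2018: Feb 3 2018.

Oct 3 2017, Dec 3 2017, Feb 3 2018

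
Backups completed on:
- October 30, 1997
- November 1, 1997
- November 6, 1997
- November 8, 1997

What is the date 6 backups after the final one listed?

November 29, 1997

The gap pattern 2, 5, 2 repeats every 2 events.
These are the Thursdays and Saturdays of each week.
The following Thursday is November 13, 1997.
Next Saturday: November 15, 1997.
Next Thursday: November 20, 1997.
The following Saturday is November 22, 1997.
The following Thursday is November 27, 1997.
The following Saturday is November 29, 1997.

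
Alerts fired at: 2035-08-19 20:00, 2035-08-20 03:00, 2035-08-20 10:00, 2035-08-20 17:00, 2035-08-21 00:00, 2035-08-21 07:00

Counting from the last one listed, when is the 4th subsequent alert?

2035-08-22 11:00

Gaps: 7, 7, 7, 7, 7 hours — each event is 7 hours after the previous one.
2035-08-21 07:00 + 7 h = 2035-08-21 14:00.
2035-08-21 14:00 + 7 h = 2035-08-21 21:00.
2035-08-21 21:00 + 7 h = 2035-08-22 04:00.
2035-08-22 04:00 + 7 h = 2035-08-22 11:00.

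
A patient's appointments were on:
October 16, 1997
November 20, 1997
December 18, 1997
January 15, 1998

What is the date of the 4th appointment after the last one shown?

These are Thursdays at 28- or 35-day spacing (35, 28, 28).
The pattern: 3rd Thursday of the month.
3rd Thursday of February 1998: February 19, 1998.
March 1998 — 3rd Thursday is March 19, 1998.
April 1998 — 3rd Thursday is April 16, 1998.
May 1998 — 3rd Thursday is May 21, 1998.

May 21, 1998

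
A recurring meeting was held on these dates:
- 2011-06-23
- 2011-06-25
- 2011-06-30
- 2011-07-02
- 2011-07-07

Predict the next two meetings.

Every event lands on a Thursday or Saturday (gaps cycle 2, 5, 2, 5).
So the schedule is: every Thursday and Saturday.
The following Saturday is 2011-07-09.
The following Thursday is 2011-07-14.

2011-07-09, 2011-07-14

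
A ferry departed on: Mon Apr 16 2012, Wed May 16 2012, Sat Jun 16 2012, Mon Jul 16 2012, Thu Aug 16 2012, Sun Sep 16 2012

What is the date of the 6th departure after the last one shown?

Sat Mar 16 2013

Gaps: 30, 31, 30, 31, 31 days — not constant. Every event is on the 16th of the month.
Pattern: the 16th of each month.
October 2012: Tue Oct 16 2012.
November 2012: Fri Nov 16 2012.
Next: December 2012 → Sun Dec 16 2012.
January 2013: Wed Jan 16 2013.
February 2013: Sat Feb 16 2013.
Next: March 2013 → Sat Mar 16 2013.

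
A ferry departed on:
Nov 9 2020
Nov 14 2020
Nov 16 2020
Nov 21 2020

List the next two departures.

Gaps: 5, 2, 5 days — not constant, but cyclic with period 2.
The events fall on every Monday and Saturday.
Next Monday: Nov 23 2020.
The following Saturday is Nov 28 2020.

Nov 23 2020, Nov 28 2020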